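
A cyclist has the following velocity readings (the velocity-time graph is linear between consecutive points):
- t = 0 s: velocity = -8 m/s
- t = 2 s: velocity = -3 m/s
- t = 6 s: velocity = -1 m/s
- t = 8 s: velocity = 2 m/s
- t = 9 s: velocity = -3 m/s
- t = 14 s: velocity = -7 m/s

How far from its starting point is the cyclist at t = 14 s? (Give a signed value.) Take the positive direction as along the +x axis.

-43.5 m

Net displacement equals the area under the velocity-time graph (areas below the axis count negative).
0–2 s: ½(-8 + -3)(2) = -11 m
2–6 s: ½(-3 + -1)(4) = -8 m
6–8 s: ½(-1 + 2)(2) = 1 m
8–9 s: ½(2 + -3)(1) = -0.5 m
9–14 s: ½(-3 + -7)(5) = -25 m
Net displacement = -43.5 m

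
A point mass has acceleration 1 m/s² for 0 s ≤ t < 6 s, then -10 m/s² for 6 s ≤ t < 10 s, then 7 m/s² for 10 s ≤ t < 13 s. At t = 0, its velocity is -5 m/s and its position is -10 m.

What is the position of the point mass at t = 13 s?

On each constant-a segment, Δv = aΔt and Δx = v₀Δt + ½aΔt²; chain segment to segment.
0–6 s: v starts -5 m/s; Δx = -5·6 + ½·1·6² = -12 m; v ends 1 m/s.
6–10 s: v starts 1 m/s; Δx = 1·4 + ½·-10·4² = -76 m; v ends -39 m/s.
10–13 s: v starts -39 m/s; Δx = -39·3 + ½·7·3² = -85.5 m; v ends -18 m/s.
x(13) = -10 + Σ Δx = -183.5 m.

-183.5 m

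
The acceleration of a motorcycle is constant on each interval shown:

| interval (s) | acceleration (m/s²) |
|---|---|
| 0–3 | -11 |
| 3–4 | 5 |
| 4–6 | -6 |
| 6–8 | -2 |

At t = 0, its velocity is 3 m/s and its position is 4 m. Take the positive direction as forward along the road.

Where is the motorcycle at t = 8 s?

On each constant-a segment, Δv = aΔt and Δx = v₀Δt + ½aΔt²; chain segment to segment.
0–3 s: v starts 3 m/s; Δx = 3·3 + ½·-11·3² = -40.5 m; v ends -30 m/s.
3–4 s: v starts -30 m/s; Δx = -30·1 + ½·5·1² = -27.5 m; v ends -25 m/s.
4–6 s: v starts -25 m/s; Δx = -25·2 + ½·-6·2² = -62 m; v ends -37 m/s.
6–8 s: v starts -37 m/s; Δx = -37·2 + ½·-2·2² = -78 m; v ends -41 m/s.
x(8) = 4 + Σ Δx = -204 m.

-204 m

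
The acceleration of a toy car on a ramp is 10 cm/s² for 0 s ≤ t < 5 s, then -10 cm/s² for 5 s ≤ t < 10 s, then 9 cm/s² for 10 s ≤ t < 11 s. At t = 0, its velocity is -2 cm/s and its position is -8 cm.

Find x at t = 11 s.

224.5 cm

On each constant-a segment, Δv = aΔt and Δx = v₀Δt + ½aΔt²; chain segment to segment.
0–5 s: v starts -2 cm/s; Δx = -2·5 + ½·10·5² = 115 cm; v ends 48 cm/s.
5–10 s: v starts 48 cm/s; Δx = 48·5 + ½·-10·5² = 115 cm; v ends -2 cm/s.
10–11 s: v starts -2 cm/s; Δx = -2·1 + ½·9·1² = 2.5 cm; v ends 7 cm/s.
x(11) = -8 + Σ Δx = 224.5 cm.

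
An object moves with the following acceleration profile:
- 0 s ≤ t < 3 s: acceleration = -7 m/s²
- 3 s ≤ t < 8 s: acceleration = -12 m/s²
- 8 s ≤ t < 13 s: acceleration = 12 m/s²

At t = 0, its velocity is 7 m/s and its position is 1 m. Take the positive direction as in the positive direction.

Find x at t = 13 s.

-449.5 m

On each constant-a segment, Δv = aΔt and Δx = v₀Δt + ½aΔt²; chain segment to segment.
0–3 s: v starts 7 m/s; Δx = 7·3 + ½·-7·3² = -10.5 m; v ends -14 m/s.
3–8 s: v starts -14 m/s; Δx = -14·5 + ½·-12·5² = -220 m; v ends -74 m/s.
8–13 s: v starts -74 m/s; Δx = -74·5 + ½·12·5² = -220 m; v ends -14 m/s.
x(13) = 1 + Σ Δx = -449.5 m.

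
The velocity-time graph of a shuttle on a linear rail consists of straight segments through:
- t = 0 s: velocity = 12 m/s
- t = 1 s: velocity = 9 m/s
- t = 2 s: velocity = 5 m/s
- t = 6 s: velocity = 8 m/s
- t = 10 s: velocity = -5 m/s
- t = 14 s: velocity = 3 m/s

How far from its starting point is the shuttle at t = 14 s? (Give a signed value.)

Net displacement equals the area under the velocity-time graph (areas below the axis count negative).
0–1 s: ½(12 + 9)(1) = 10.5 m
1–2 s: ½(9 + 5)(1) = 7 m
2–6 s: ½(5 + 8)(4) = 26 m
6–10 s: ½(8 + -5)(4) = 6 m
10–14 s: ½(-5 + 3)(4) = -4 m
Net displacement = 45.5 m

45.5 m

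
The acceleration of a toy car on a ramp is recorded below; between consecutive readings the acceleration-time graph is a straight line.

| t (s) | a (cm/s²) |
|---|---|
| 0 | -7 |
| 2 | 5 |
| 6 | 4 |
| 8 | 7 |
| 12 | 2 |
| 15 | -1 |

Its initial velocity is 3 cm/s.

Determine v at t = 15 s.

Δv equals the area under the a-t graph; then v = v₀ + Δv.
0–2 s: ½(-7 + 5)(2) = -2 cm/s
2–6 s: ½(5 + 4)(4) = 18 cm/s
6–8 s: ½(4 + 7)(2) = 11 cm/s
8–12 s: ½(7 + 2)(4) = 18 cm/s
12–15 s: ½(2 + -1)(3) = 1.5 cm/s
Δv = 46.5 cm/s, so v(15) = 3 + (46.5) = 49.5 cm/s.

49.5 cm/s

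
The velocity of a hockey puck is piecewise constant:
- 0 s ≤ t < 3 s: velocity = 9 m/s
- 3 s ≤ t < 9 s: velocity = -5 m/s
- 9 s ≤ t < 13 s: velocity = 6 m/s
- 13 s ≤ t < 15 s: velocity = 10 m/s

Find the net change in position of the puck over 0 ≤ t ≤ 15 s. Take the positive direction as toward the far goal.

Net displacement equals the area under the velocity-time graph (areas below the axis count negative).
0–3 s: 9 × 3 = 27 m
3–9 s: -5 × 6 = -30 m
9–13 s: 6 × 4 = 24 m
13–15 s: 10 × 2 = 20 m
Net displacement = 41 m

41 m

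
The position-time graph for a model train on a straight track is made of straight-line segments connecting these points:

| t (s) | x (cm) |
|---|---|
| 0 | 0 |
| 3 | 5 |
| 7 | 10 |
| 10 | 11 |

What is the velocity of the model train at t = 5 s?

Velocity is the slope of the x-t graph on 3–7 s: (10 − 5)/(7 − 3) = 1.25 cm/s.

1.25 cm/s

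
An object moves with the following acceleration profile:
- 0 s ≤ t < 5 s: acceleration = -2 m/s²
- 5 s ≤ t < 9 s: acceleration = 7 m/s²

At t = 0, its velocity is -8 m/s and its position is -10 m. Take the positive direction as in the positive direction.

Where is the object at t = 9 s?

-91 m

On each constant-a segment, Δv = aΔt and Δx = v₀Δt + ½aΔt²; chain segment to segment.
0–5 s: v starts -8 m/s; Δx = -8·5 + ½·-2·5² = -65 m; v ends -18 m/s.
5–9 s: v starts -18 m/s; Δx = -18·4 + ½·7·4² = -16 m; v ends 10 m/s.
x(9) = -10 + Σ Δx = -91 m.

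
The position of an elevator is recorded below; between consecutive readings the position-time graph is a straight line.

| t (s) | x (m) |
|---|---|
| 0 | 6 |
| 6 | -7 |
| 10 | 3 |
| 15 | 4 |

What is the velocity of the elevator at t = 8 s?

2.5 m/s

Velocity is the slope of the x-t graph on 6–10 s: (3 − -7)/(10 − 6) = 2.5 m/s.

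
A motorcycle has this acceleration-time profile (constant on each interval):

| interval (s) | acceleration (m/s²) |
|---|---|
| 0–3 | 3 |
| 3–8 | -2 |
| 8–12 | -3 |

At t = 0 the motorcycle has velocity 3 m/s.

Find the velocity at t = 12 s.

-10 m/s

Δv equals the area under the a-t graph; then v = v₀ + Δv.
0–3 s: 3 × 3 = 9 m/s
3–8 s: -2 × 5 = -10 m/s
8–12 s: -3 × 4 = -12 m/s
Δv = -13 m/s, so v(12) = 3 + (-13) = -10 m/s.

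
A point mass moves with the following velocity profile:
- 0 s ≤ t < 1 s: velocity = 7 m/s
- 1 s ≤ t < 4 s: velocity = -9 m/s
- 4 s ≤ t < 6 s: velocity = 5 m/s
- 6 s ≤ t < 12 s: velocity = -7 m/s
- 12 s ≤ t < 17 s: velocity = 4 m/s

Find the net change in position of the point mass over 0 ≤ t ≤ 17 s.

Net displacement equals the area under the velocity-time graph (areas below the axis count negative).
0–1 s: 7 × 1 = 7 m
1–4 s: -9 × 3 = -27 m
4–6 s: 5 × 2 = 10 m
6–12 s: -7 × 6 = -42 m
12–17 s: 4 × 5 = 20 m
Net displacement = -32 m

-32 m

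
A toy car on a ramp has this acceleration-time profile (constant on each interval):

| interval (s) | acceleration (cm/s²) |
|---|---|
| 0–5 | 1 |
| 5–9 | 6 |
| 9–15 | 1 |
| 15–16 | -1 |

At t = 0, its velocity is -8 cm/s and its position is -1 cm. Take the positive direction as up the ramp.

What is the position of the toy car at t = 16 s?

On each constant-a segment, Δv = aΔt and Δx = v₀Δt + ½aΔt²; chain segment to segment.
0–5 s: v starts -8 cm/s; Δx = -8·5 + ½·1·5² = -27.5 cm; v ends -3 cm/s.
5–9 s: v starts -3 cm/s; Δx = -3·4 + ½·6·4² = 36 cm; v ends 21 cm/s.
9–15 s: v starts 21 cm/s; Δx = 21·6 + ½·1·6² = 144 cm; v ends 27 cm/s.
15–16 s: v starts 27 cm/s; Δx = 27·1 + ½·-1·1² = 26.5 cm; v ends 26 cm/s.
x(16) = -1 + Σ Δx = 178 cm.

178 cm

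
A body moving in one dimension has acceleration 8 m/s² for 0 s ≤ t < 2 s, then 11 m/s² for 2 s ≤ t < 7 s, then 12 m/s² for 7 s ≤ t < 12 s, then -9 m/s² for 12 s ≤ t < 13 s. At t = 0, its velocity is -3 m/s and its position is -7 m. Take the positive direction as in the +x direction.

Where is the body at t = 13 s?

On each constant-a segment, Δv = aΔt and Δx = v₀Δt + ½aΔt²; chain segment to segment.
0–2 s: v starts -3 m/s; Δx = -3·2 + ½·8·2² = 10 m; v ends 13 m/s.
2–7 s: v starts 13 m/s; Δx = 13·5 + ½·11·5² = 202.5 m; v ends 68 m/s.
7–12 s: v starts 68 m/s; Δx = 68·5 + ½·12·5² = 490 m; v ends 128 m/s.
12–13 s: v starts 128 m/s; Δx = 128·1 + ½·-9·1² = 123.5 m; v ends 119 m/s.
x(13) = -7 + Σ Δx = 819 m.

819 m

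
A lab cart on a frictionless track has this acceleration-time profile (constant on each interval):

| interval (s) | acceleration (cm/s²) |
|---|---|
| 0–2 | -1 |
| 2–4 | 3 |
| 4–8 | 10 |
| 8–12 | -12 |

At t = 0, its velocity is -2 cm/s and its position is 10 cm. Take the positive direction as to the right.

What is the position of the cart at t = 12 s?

162 cm

On each constant-a segment, Δv = aΔt and Δx = v₀Δt + ½aΔt²; chain segment to segment.
0–2 s: v starts -2 cm/s; Δx = -2·2 + ½·-1·2² = -6 cm; v ends -4 cm/s.
2–4 s: v starts -4 cm/s; Δx = -4·2 + ½·3·2² = -2 cm; v ends 2 cm/s.
4–8 s: v starts 2 cm/s; Δx = 2·4 + ½·10·4² = 88 cm; v ends 42 cm/s.
8–12 s: v starts 42 cm/s; Δx = 42·4 + ½·-12·4² = 72 cm; v ends -6 cm/s.
x(12) = 10 + Σ Δx = 162 cm.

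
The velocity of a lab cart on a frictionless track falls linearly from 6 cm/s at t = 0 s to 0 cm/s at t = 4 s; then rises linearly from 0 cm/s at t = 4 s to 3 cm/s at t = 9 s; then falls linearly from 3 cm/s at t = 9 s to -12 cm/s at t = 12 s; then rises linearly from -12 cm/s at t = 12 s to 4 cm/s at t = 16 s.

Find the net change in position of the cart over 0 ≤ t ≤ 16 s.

-10 cm

Net displacement equals the area under the velocity-time graph (areas below the axis count negative).
0–4 s: ½(6 + 0)(4) = 12 cm
4–9 s: ½(0 + 3)(5) = 7.5 cm
9–12 s: ½(3 + -12)(3) = -13.5 cm
12–16 s: ½(-12 + 4)(4) = -16 cm
Net displacement = -10 cm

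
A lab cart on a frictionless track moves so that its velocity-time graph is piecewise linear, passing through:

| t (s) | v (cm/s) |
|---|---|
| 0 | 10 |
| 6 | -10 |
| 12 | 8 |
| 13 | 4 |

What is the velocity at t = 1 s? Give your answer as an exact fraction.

20/3 cm/s

On 0–6 s the graph is linear from 10 to -10 cm/s: v(1) = 10 + (-10 − 10)·(1 − 0)/(6 − 0) = 20/3 cm/s.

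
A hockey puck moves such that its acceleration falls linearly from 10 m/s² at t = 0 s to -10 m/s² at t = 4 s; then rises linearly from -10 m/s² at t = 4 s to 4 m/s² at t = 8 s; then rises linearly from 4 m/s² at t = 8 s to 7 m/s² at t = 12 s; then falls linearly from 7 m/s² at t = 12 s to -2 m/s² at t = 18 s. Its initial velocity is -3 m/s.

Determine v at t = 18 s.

Δv equals the area under the a-t graph; then v = v₀ + Δv.
0–4 s: ½(10 + -10)(4) = 0 m/s
4–8 s: ½(-10 + 4)(4) = -12 m/s
8–12 s: ½(4 + 7)(4) = 22 m/s
12–18 s: ½(7 + -2)(6) = 15 m/s
Δv = 25 m/s, so v(18) = -3 + (25) = 22 m/s.

22 m/s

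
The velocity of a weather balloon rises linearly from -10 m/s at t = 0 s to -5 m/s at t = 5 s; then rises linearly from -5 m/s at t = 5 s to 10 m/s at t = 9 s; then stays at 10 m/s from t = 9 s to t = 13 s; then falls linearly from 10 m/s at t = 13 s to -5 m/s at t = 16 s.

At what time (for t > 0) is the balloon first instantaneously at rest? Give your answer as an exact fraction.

t = 19/3 s

v changes sign on 5–9 s (from -5 to 10); the graph is linear there, so v = 0 at t = 5 + (5)·(9 − 5)/(10 − -5) = 19/3 s.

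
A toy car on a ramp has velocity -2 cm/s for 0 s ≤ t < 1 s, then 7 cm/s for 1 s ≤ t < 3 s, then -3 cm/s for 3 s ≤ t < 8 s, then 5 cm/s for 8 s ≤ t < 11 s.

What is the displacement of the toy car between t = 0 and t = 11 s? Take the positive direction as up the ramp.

Displacement is the signed area under the v-t curve.
0–1 s: -2 × 1 = -2 cm
1–3 s: 7 × 2 = 14 cm
3–8 s: -3 × 5 = -15 cm
8–11 s: 5 × 3 = 15 cm
Net displacement = 12 cm

12 cm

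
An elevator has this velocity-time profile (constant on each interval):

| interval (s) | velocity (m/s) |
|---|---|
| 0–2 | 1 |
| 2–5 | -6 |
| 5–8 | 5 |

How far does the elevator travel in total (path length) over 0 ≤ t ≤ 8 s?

Total distance travelled is ∫|v| dt — sum the magnitudes of each area piece.
0–2 s: |1| × 2 = 2 m
2–5 s: |-6| × 3 = 18 m
5–8 s: |5| × 3 = 15 m
Total distance = 35 m

35 m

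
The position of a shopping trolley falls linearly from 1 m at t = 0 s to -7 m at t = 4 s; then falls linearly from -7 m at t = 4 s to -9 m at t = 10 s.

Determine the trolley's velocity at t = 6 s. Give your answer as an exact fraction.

Velocity is the slope of the x-t graph on 4–10 s: (-9 − -7)/(10 − 4) = -1/3 m/s.

-1/3 m/s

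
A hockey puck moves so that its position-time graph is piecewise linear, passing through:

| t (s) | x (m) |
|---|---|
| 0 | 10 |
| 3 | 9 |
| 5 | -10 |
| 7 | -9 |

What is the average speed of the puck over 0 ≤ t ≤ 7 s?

Average speed = (total path length)/(elapsed time); on a piecewise-linear x-t graph the path length is Σ|Δx|.
0–3 s: |Δx| = |9 − 10| = 1 m
3–5 s: |Δx| = |-10 − 9| = 19 m
5–7 s: |Δx| = |-9 − -10| = 1 m
Total path = 21 m; average speed = 21/7 = 3 m/s.

3 m/s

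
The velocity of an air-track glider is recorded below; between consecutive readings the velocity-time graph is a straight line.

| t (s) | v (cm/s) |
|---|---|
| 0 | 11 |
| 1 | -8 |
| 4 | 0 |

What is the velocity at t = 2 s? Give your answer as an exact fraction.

-16/3 cm/s

On 1–4 s the graph is linear from -8 to 0 cm/s: v(2) = -8 + (0 − -8)·(2 − 1)/(4 − 1) = -16/3 cm/s.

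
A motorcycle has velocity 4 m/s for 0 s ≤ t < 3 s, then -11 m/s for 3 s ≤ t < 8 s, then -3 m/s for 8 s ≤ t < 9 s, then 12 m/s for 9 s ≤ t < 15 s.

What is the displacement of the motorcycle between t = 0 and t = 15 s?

Displacement is the signed area under the v-t curve.
0–3 s: 4 × 3 = 12 m
3–8 s: -11 × 5 = -55 m
8–9 s: -3 × 1 = -3 m
9–15 s: 12 × 6 = 72 m
Net displacement = 26 m

26 m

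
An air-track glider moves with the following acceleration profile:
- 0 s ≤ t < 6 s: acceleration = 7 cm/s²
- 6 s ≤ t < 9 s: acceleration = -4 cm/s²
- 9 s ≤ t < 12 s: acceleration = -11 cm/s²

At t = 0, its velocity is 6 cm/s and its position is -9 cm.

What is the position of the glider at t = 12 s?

337.5 cm

On each constant-a segment, Δv = aΔt and Δx = v₀Δt + ½aΔt²; chain segment to segment.
0–6 s: v starts 6 cm/s; Δx = 6·6 + ½·7·6² = 162 cm; v ends 48 cm/s.
6–9 s: v starts 48 cm/s; Δx = 48·3 + ½·-4·3² = 126 cm; v ends 36 cm/s.
9–12 s: v starts 36 cm/s; Δx = 36·3 + ½·-11·3² = 58.5 cm; v ends 3 cm/s.
x(12) = -9 + Σ Δx = 337.5 cm.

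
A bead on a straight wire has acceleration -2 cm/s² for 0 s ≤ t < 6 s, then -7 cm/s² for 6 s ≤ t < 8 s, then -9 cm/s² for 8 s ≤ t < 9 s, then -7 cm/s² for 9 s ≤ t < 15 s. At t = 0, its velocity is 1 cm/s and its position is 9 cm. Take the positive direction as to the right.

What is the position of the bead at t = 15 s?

On each constant-a segment, Δv = aΔt and Δx = v₀Δt + ½aΔt²; chain segment to segment.
0–6 s: v starts 1 cm/s; Δx = 1·6 + ½·-2·6² = -30 cm; v ends -11 cm/s.
6–8 s: v starts -11 cm/s; Δx = -11·2 + ½·-7·2² = -36 cm; v ends -25 cm/s.
8–9 s: v starts -25 cm/s; Δx = -25·1 + ½·-9·1² = -29.5 cm; v ends -34 cm/s.
9–15 s: v starts -34 cm/s; Δx = -34·6 + ½·-7·6² = -330 cm; v ends -76 cm/s.
x(15) = 9 + Σ Δx = -416.5 cm.

-416.5 cm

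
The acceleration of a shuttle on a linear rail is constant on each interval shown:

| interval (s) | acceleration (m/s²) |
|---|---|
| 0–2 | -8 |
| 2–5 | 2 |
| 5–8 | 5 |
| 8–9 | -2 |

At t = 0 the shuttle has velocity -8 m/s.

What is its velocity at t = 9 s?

-5 m/s

Δv equals the area under the a-t graph; then v = v₀ + Δv.
0–2 s: -8 × 2 = -16 m/s
2–5 s: 2 × 3 = 6 m/s
5–8 s: 5 × 3 = 15 m/s
8–9 s: -2 × 1 = -2 m/s
Δv = 3 m/s, so v(9) = -8 + (3) = -5 m/s.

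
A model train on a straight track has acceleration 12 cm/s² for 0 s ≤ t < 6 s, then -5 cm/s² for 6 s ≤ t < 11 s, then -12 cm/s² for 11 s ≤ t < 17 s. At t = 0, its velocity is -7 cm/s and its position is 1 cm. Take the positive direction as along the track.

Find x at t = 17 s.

461.5 cm

On each constant-a segment, Δv = aΔt and Δx = v₀Δt + ½aΔt²; chain segment to segment.
0–6 s: v starts -7 cm/s; Δx = -7·6 + ½·12·6² = 174 cm; v ends 65 cm/s.
6–11 s: v starts 65 cm/s; Δx = 65·5 + ½·-5·5² = 262.5 cm; v ends 40 cm/s.
11–17 s: v starts 40 cm/s; Δx = 40·6 + ½·-12·6² = 24 cm; v ends -32 cm/s.
x(17) = 1 + Σ Δx = 461.5 cm.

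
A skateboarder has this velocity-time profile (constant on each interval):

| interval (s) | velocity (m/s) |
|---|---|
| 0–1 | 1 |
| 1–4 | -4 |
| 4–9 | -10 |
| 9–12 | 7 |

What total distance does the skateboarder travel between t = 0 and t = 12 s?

84 m

Distance (not displacement) is the total path length: add the absolute areas under v-t.
0–1 s: |1| × 1 = 1 m
1–4 s: |-4| × 3 = 12 m
4–9 s: |-10| × 5 = 50 m
9–12 s: |7| × 3 = 21 m
Total distance = 84 m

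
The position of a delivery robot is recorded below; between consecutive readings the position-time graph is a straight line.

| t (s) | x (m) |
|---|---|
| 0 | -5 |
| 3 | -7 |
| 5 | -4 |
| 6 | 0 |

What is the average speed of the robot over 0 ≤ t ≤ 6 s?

Average speed = (total path length)/(elapsed time); on a piecewise-linear x-t graph the path length is Σ|Δx|.
0–3 s: |Δx| = |-7 − -5| = 2 m
3–5 s: |Δx| = |-4 − -7| = 3 m
5–6 s: |Δx| = |0 − -4| = 4 m
Total path = 9 m; average speed = 9/6 = 1.5 m/s.

1.5 m/s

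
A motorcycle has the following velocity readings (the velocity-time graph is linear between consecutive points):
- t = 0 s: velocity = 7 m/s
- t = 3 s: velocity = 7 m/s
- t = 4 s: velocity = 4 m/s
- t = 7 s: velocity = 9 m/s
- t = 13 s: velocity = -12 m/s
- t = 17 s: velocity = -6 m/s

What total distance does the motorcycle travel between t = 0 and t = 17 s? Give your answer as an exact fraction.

Distance (not displacement) is the total path length: add the absolute areas under v-t.
0–3 s: |7| × 3 = 21 m
3–4 s: |½(7 + 4)(1)| = 5.5 m
4–7 s: |½(4 + 9)(3)| = 19.5 m
7–13 s: v = 0 at t = 67/7 s; triangle areas 81/7 + 144/7 = 225/7 m
13–17 s: |½(-12 + -6)(4)| = 36 m
Total distance = 799/7 m

799/7 m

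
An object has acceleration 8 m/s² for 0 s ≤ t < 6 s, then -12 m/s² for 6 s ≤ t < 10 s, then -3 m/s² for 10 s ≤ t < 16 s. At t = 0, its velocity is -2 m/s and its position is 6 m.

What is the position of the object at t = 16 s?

160 m

On each constant-a segment, Δv = aΔt and Δx = v₀Δt + ½aΔt²; chain segment to segment.
0–6 s: v starts -2 m/s; Δx = -2·6 + ½·8·6² = 132 m; v ends 46 m/s.
6–10 s: v starts 46 m/s; Δx = 46·4 + ½·-12·4² = 88 m; v ends -2 m/s.
10–16 s: v starts -2 m/s; Δx = -2·6 + ½·-3·6² = -66 m; v ends -20 m/s.
x(16) = 6 + Σ Δx = 160 m.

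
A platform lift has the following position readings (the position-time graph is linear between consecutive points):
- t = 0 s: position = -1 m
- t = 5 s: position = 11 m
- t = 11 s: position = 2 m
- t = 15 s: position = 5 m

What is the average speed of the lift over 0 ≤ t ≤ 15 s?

Average speed = (total path length)/(elapsed time); on a piecewise-linear x-t graph the path length is Σ|Δx|.
0–5 s: |Δx| = |11 − -1| = 12 m
5–11 s: |Δx| = |2 − 11| = 9 m
11–15 s: |Δx| = |5 − 2| = 3 m
Total path = 24 m; average speed = 24/15 = 1.6 m/s.

1.6 m/s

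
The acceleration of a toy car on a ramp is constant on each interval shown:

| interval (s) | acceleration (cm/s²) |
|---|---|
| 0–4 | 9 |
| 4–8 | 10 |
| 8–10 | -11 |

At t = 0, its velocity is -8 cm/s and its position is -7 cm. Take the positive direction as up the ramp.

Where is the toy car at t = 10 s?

On each constant-a segment, Δv = aΔt and Δx = v₀Δt + ½aΔt²; chain segment to segment.
0–4 s: v starts -8 cm/s; Δx = -8·4 + ½·9·4² = 40 cm; v ends 28 cm/s.
4–8 s: v starts 28 cm/s; Δx = 28·4 + ½·10·4² = 192 cm; v ends 68 cm/s.
8–10 s: v starts 68 cm/s; Δx = 68·2 + ½·-11·2² = 114 cm; v ends 46 cm/s.
x(10) = -7 + Σ Δx = 339 cm.

339 cm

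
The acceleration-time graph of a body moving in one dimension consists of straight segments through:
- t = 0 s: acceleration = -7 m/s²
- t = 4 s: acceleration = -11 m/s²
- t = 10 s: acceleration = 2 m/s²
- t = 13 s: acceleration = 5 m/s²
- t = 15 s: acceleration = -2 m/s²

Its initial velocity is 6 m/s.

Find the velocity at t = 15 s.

Δv equals the area under the a-t graph; then v = v₀ + Δv.
0–4 s: ½(-7 + -11)(4) = -36 m/s
4–10 s: ½(-11 + 2)(6) = -27 m/s
10–13 s: ½(2 + 5)(3) = 10.5 m/s
13–15 s: ½(5 + -2)(2) = 3 m/s
Δv = -49.5 m/s, so v(15) = 6 + (-49.5) = -43.5 m/s.

-43.5 m/s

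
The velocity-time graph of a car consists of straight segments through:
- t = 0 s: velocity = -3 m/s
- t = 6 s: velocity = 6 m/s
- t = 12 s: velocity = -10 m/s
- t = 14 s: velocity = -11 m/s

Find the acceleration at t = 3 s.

Acceleration is the slope of the v-t graph on 0–6 s: (6 − -3)/(6 − 0) = 1.5 m/s².

1.5 m/s²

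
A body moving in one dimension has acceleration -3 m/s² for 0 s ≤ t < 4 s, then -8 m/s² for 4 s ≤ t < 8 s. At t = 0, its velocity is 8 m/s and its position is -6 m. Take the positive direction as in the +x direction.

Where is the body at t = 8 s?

-78 m

On each constant-a segment, Δv = aΔt and Δx = v₀Δt + ½aΔt²; chain segment to segment.
0–4 s: v starts 8 m/s; Δx = 8·4 + ½·-3·4² = 8 m; v ends -4 m/s.
4–8 s: v starts -4 m/s; Δx = -4·4 + ½·-8·4² = -80 m; v ends -36 m/s.
x(8) = -6 + Σ Δx = -78 m.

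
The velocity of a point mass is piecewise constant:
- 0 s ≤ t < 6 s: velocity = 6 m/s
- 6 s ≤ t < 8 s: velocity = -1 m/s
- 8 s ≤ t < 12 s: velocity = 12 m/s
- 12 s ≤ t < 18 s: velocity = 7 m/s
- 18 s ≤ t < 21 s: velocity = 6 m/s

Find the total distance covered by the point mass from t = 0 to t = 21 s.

146 m

Distance (not displacement) is the total path length: add the absolute areas under v-t.
0–6 s: |6| × 6 = 36 m
6–8 s: |-1| × 2 = 2 m
8–12 s: |12| × 4 = 48 m
12–18 s: |7| × 6 = 42 m
18–21 s: |6| × 3 = 18 m
Total distance = 146 m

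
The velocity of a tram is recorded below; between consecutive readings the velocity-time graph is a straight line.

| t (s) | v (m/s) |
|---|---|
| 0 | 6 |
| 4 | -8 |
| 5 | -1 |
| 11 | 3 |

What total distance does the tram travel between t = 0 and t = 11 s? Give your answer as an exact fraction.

Total distance travelled is ∫|v| dt — sum the magnitudes of each area piece.
0–4 s: v = 0 at t = 12/7 s; triangle areas 36/7 + 64/7 = 100/7 m
4–5 s: |½(-8 + -1)(1)| = 4.5 m
5–11 s: v = 0 at t = 6.5 s; triangle areas 0.75 + 6.75 = 7.5 m
Total distance = 184/7 m

184/7 m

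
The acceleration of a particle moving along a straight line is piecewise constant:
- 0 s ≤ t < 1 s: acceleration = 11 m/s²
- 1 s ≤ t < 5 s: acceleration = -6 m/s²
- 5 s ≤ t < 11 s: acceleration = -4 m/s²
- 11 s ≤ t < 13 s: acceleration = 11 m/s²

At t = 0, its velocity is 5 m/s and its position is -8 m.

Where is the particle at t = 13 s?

On each constant-a segment, Δv = aΔt and Δx = v₀Δt + ½aΔt²; chain segment to segment.
0–1 s: v starts 5 m/s; Δx = 5·1 + ½·11·1² = 10.5 m; v ends 16 m/s.
1–5 s: v starts 16 m/s; Δx = 16·4 + ½·-6·4² = 16 m; v ends -8 m/s.
5–11 s: v starts -8 m/s; Δx = -8·6 + ½·-4·6² = -120 m; v ends -32 m/s.
11–13 s: v starts -32 m/s; Δx = -32·2 + ½·11·2² = -42 m; v ends -10 m/s.
x(13) = -8 + Σ Δx = -143.5 m.

-143.5 m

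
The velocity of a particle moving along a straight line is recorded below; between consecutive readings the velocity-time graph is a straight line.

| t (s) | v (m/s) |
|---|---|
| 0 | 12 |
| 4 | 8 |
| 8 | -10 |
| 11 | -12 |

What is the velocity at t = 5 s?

3.5 m/s

On 4–8 s the graph is linear from 8 to -10 m/s: v(5) = 8 + (-10 − 8)·(5 − 4)/(8 − 4) = 3.5 m/s.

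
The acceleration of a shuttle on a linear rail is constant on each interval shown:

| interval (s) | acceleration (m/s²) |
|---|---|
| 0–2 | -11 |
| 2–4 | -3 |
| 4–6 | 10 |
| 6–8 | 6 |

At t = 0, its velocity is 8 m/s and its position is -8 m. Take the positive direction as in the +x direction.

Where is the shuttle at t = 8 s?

-56 m

On each constant-a segment, Δv = aΔt and Δx = v₀Δt + ½aΔt²; chain segment to segment.
0–2 s: v starts 8 m/s; Δx = 8·2 + ½·-11·2² = -6 m; v ends -14 m/s.
2–4 s: v starts -14 m/s; Δx = -14·2 + ½·-3·2² = -34 m; v ends -20 m/s.
4–6 s: v starts -20 m/s; Δx = -20·2 + ½·10·2² = -20 m; v ends 0 m/s.
6–8 s: v starts 0 m/s; Δx = 0·2 + ½·6·2² = 12 m; v ends 12 m/s.
x(8) = -8 + Σ Δx = -56 m.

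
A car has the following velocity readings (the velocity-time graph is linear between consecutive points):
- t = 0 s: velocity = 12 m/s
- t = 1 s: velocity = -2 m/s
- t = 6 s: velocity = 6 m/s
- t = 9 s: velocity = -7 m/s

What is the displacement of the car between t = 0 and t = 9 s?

Displacement is the signed area under the v-t curve.
0–1 s: ½(12 + -2)(1) = 5 m
1–6 s: ½(-2 + 6)(5) = 10 m
6–9 s: ½(6 + -7)(3) = -1.5 m
Net displacement = 13.5 m

13.5 m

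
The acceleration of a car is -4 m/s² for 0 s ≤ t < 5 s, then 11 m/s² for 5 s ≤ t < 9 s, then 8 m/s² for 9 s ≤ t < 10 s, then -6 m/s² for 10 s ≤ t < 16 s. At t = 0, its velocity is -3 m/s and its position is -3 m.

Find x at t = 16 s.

On each constant-a segment, Δv = aΔt and Δx = v₀Δt + ½aΔt²; chain segment to segment.
0–5 s: v starts -3 m/s; Δx = -3·5 + ½·-4·5² = -65 m; v ends -23 m/s.
5–9 s: v starts -23 m/s; Δx = -23·4 + ½·11·4² = -4 m; v ends 21 m/s.
9–10 s: v starts 21 m/s; Δx = 21·1 + ½·8·1² = 25 m; v ends 29 m/s.
10–16 s: v starts 29 m/s; Δx = 29·6 + ½·-6·6² = 66 m; v ends -7 m/s.
x(16) = -3 + Σ Δx = 19 m.

19 m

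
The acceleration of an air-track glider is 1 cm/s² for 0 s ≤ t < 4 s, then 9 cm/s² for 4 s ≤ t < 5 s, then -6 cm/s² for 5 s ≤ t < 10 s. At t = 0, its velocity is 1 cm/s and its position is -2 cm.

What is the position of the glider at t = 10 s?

14.5 cm

On each constant-a segment, Δv = aΔt and Δx = v₀Δt + ½aΔt²; chain segment to segment.
0–4 s: v starts 1 cm/s; Δx = 1·4 + ½·1·4² = 12 cm; v ends 5 cm/s.
4–5 s: v starts 5 cm/s; Δx = 5·1 + ½·9·1² = 9.5 cm; v ends 14 cm/s.
5–10 s: v starts 14 cm/s; Δx = 14·5 + ½·-6·5² = -5 cm; v ends -16 cm/s.
x(10) = -2 + Σ Δx = 14.5 cm.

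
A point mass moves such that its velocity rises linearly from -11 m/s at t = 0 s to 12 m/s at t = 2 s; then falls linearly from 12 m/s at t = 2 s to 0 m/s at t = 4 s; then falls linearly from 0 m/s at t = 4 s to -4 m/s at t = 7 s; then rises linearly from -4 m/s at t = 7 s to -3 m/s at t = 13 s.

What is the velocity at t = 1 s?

On 0–2 s the graph is linear from -11 to 12 m/s: v(1) = -11 + (12 − -11)·(1 − 0)/(2 − 0) = 0.5 m/s.

0.5 m/s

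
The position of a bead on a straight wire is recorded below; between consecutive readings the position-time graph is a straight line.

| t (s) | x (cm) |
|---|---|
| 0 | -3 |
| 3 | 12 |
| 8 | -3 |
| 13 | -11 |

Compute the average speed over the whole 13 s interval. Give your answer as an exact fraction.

Average speed = (total path length)/(elapsed time); on a piecewise-linear x-t graph the path length is Σ|Δx|.
0–3 s: |Δx| = |12 − -3| = 15 cm
3–8 s: |Δx| = |-3 − 12| = 15 cm
8–13 s: |Δx| = |-11 − -3| = 8 cm
Total path = 38 cm; average speed = 38/13 = 38/13 cm/s.

38/13 cm/s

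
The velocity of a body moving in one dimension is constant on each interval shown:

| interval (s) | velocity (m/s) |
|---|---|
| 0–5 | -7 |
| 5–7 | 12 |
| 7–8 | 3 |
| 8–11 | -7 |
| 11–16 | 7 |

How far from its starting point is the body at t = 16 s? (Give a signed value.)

6 m

Net displacement equals the area under the velocity-time graph (areas below the axis count negative).
0–5 s: -7 × 5 = -35 m
5–7 s: 12 × 2 = 24 m
7–8 s: 3 × 1 = 3 m
8–11 s: -7 × 3 = -21 m
11–16 s: 7 × 5 = 35 m
Net displacement = 6 m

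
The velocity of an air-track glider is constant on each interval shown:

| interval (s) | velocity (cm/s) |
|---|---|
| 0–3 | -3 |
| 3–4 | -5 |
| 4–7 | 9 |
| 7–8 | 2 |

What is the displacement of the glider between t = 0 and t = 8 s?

Net displacement equals the area under the velocity-time graph (areas below the axis count negative).
0–3 s: -3 × 3 = -9 cm
3–4 s: -5 × 1 = -5 cm
4–7 s: 9 × 3 = 27 cm
7–8 s: 2 × 1 = 2 cm
Net displacement = 15 cm

15 cm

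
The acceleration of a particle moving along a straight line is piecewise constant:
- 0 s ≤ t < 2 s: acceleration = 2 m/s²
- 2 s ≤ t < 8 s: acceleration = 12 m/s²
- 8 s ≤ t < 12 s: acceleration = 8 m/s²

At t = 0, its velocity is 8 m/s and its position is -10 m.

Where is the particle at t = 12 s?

698 m

On each constant-a segment, Δv = aΔt and Δx = v₀Δt + ½aΔt²; chain segment to segment.
0–2 s: v starts 8 m/s; Δx = 8·2 + ½·2·2² = 20 m; v ends 12 m/s.
2–8 s: v starts 12 m/s; Δx = 12·6 + ½·12·6² = 288 m; v ends 84 m/s.
8–12 s: v starts 84 m/s; Δx = 84·4 + ½·8·4² = 400 m; v ends 116 m/s.
x(12) = -10 + Σ Δx = 698 m.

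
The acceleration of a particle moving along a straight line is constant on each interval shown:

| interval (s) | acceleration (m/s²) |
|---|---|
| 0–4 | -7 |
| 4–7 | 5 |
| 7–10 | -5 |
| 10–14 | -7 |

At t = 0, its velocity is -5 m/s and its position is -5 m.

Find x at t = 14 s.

On each constant-a segment, Δv = aΔt and Δx = v₀Δt + ½aΔt²; chain segment to segment.
0–4 s: v starts -5 m/s; Δx = -5·4 + ½·-7·4² = -76 m; v ends -33 m/s.
4–7 s: v starts -33 m/s; Δx = -33·3 + ½·5·3² = -76.5 m; v ends -18 m/s.
7–10 s: v starts -18 m/s; Δx = -18·3 + ½·-5·3² = -76.5 m; v ends -33 m/s.
10–14 s: v starts -33 m/s; Δx = -33·4 + ½·-7·4² = -188 m; v ends -61 m/s.
x(14) = -5 + Σ Δx = -422 m.

-422 m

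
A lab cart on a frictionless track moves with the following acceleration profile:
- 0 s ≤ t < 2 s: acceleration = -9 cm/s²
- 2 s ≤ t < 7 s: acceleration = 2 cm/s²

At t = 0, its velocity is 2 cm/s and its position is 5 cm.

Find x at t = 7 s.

-64 cm

On each constant-a segment, Δv = aΔt and Δx = v₀Δt + ½aΔt²; chain segment to segment.
0–2 s: v starts 2 cm/s; Δx = 2·2 + ½·-9·2² = -14 cm; v ends -16 cm/s.
2–7 s: v starts -16 cm/s; Δx = -16·5 + ½·2·5² = -55 cm; v ends -6 cm/s.
x(7) = 5 + Σ Δx = -64 cm.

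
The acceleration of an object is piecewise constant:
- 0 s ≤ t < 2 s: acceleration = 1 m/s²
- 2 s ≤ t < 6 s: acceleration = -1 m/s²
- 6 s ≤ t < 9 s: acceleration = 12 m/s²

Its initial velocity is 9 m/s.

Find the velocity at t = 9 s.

43 m/s

Δv equals the area under the a-t graph; then v = v₀ + Δv.
0–2 s: 1 × 2 = 2 m/s
2–6 s: -1 × 4 = -4 m/s
6–9 s: 12 × 3 = 36 m/s
Δv = 34 m/s, so v(9) = 9 + (34) = 43 m/s.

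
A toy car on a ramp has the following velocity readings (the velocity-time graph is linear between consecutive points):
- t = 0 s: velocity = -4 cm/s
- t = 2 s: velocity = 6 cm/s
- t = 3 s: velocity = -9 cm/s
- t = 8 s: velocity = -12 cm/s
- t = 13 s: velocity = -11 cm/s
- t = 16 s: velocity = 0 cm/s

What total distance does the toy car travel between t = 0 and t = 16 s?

Total distance travelled is ∫|v| dt — sum the magnitudes of each area piece.
0–2 s: v = 0 at t = 0.8 s; triangle areas 1.6 + 3.6 = 5.2 cm
2–3 s: v = 0 at t = 2.4 s; triangle areas 1.2 + 2.7 = 3.9 cm
3–8 s: |½(-9 + -12)(5)| = 52.5 cm
8–13 s: |½(-12 + -11)(5)| = 57.5 cm
13–16 s: |½(-11 + 0)(3)| = 16.5 cm
Total distance = 135.6 cm

135.6 cm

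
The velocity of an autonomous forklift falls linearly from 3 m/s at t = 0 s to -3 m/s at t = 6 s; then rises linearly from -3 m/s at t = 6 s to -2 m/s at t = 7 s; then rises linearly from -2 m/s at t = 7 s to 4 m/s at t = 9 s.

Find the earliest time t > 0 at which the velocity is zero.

v changes sign on 0–6 s (from 3 to -3); the graph is linear there, so v = 0 at t = 0 + (-3)·(6 − 0)/(-3 − 3) = 3 s.

t = 3 s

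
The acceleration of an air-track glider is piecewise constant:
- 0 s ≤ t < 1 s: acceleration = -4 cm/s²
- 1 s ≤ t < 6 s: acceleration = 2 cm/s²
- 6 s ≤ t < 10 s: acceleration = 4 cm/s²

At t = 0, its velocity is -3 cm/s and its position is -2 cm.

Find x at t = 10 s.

On each constant-a segment, Δv = aΔt and Δx = v₀Δt + ½aΔt²; chain segment to segment.
0–1 s: v starts -3 cm/s; Δx = -3·1 + ½·-4·1² = -5 cm; v ends -7 cm/s.
1–6 s: v starts -7 cm/s; Δx = -7·5 + ½·2·5² = -10 cm; v ends 3 cm/s.
6–10 s: v starts 3 cm/s; Δx = 3·4 + ½·4·4² = 44 cm; v ends 19 cm/s.
x(10) = -2 + Σ Δx = 27 cm.

27 cm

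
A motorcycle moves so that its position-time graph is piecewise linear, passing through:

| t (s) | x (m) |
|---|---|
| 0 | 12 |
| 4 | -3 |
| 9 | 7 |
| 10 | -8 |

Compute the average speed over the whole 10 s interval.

Average speed = (total path length)/(elapsed time); on a piecewise-linear x-t graph the path length is Σ|Δx|.
0–4 s: |Δx| = |-3 − 12| = 15 m
4–9 s: |Δx| = |7 − -3| = 10 m
9–10 s: |Δx| = |-8 − 7| = 15 m
Total path = 40 m; average speed = 40/10 = 4 m/s.

4 m/s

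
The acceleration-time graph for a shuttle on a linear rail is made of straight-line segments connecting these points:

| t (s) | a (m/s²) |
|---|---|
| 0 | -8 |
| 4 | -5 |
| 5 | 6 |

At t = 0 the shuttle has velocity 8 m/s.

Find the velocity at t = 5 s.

Δv equals the area under the a-t graph; then v = v₀ + Δv.
0–4 s: ½(-8 + -5)(4) = -26 m/s
4–5 s: ½(-5 + 6)(1) = 0.5 m/s
Δv = -25.5 m/s, so v(5) = 8 + (-25.5) = -17.5 m/s.

-17.5 m/s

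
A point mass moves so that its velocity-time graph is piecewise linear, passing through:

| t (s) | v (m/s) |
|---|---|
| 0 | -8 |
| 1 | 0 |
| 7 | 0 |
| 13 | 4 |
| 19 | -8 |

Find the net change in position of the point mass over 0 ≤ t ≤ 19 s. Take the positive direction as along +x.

Net displacement equals the area under the velocity-time graph (areas below the axis count negative).
0–1 s: ½(-8 + 0)(1) = -4 m
1–7 s: 0 × 6 = 0 m
7–13 s: ½(0 + 4)(6) = 12 m
13–19 s: ½(4 + -8)(6) = -12 m
Net displacement = -4 m

-4 m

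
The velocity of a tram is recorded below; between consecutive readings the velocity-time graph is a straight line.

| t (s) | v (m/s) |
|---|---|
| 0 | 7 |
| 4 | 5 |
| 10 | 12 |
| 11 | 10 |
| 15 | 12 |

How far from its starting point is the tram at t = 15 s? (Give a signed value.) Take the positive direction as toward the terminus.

130 m

Displacement is the signed area under the v-t curve.
0–4 s: ½(7 + 5)(4) = 24 m
4–10 s: ½(5 + 12)(6) = 51 m
10–11 s: ½(12 + 10)(1) = 11 m
11–15 s: ½(10 + 12)(4) = 44 m
Net displacement = 130 m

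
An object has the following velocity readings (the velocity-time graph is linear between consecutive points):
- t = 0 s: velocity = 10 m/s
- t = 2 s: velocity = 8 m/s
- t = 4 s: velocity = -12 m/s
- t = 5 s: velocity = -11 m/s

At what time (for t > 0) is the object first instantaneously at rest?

v changes sign on 2–4 s (from 8 to -12); the graph is linear there, so v = 0 at t = 2 + (-8)·(4 − 2)/(-12 − 8) = 2.8 s.

t = 2.8 s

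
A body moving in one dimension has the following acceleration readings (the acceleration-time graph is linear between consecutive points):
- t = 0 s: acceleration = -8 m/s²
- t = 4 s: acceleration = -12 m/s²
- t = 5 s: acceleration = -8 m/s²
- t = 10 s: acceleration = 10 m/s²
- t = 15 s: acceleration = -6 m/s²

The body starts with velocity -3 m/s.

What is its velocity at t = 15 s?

-38 m/s

Δv equals the area under the a-t graph; then v = v₀ + Δv.
0–4 s: ½(-8 + -12)(4) = -40 m/s
4–5 s: ½(-12 + -8)(1) = -10 m/s
5–10 s: ½(-8 + 10)(5) = 5 m/s
10–15 s: ½(10 + -6)(5) = 10 m/s
Δv = -35 m/s, so v(15) = -3 + (-35) = -38 m/s.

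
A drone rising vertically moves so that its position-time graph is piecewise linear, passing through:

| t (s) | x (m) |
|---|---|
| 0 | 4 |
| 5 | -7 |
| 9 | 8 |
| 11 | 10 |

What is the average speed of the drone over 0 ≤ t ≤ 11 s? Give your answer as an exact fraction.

Average speed = (total path length)/(elapsed time); on a piecewise-linear x-t graph the path length is Σ|Δx|.
0–5 s: |Δx| = |-7 − 4| = 11 m
5–9 s: |Δx| = |8 − -7| = 15 m
9–11 s: |Δx| = |10 − 8| = 2 m
Total path = 28 m; average speed = 28/11 = 28/11 m/s.

28/11 m/s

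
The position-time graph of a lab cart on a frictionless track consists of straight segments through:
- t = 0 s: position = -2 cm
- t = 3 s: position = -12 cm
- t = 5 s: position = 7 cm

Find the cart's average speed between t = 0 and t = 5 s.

5.8 cm/s

Average speed = (total path length)/(elapsed time); on a piecewise-linear x-t graph the path length is Σ|Δx|.
0–3 s: |Δx| = |-12 − -2| = 10 cm
3–5 s: |Δx| = |7 − -12| = 19 cm
Total path = 29 cm; average speed = 29/5 = 5.8 cm/s.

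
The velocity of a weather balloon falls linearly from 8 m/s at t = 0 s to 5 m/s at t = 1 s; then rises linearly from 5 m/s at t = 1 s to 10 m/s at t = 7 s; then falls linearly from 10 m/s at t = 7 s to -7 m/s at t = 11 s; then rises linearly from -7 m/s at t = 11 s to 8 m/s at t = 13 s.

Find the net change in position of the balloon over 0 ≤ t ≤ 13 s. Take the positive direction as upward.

Displacement is the signed area under the v-t curve.
0–1 s: ½(8 + 5)(1) = 6.5 m
1–7 s: ½(5 + 10)(6) = 45 m
7–11 s: ½(10 + -7)(4) = 6 m
11–13 s: ½(-7 + 8)(2) = 1 m
Net displacement = 58.5 m

58.5 m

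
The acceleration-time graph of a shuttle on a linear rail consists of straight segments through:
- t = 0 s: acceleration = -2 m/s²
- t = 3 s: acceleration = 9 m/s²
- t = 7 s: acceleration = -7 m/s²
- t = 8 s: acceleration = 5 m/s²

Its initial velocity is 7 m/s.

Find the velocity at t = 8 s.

20.5 m/s

Δv equals the area under the a-t graph; then v = v₀ + Δv.
0–3 s: ½(-2 + 9)(3) = 10.5 m/s
3–7 s: ½(9 + -7)(4) = 4 m/s
7–8 s: ½(-7 + 5)(1) = -1 m/s
Δv = 13.5 m/s, so v(8) = 7 + (13.5) = 20.5 m/s.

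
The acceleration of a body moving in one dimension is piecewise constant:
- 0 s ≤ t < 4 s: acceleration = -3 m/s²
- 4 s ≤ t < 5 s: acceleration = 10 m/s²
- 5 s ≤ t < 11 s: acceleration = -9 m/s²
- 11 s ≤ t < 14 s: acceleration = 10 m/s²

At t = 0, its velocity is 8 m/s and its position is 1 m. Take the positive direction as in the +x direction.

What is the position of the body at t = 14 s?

-215 m

On each constant-a segment, Δv = aΔt and Δx = v₀Δt + ½aΔt²; chain segment to segment.
0–4 s: v starts 8 m/s; Δx = 8·4 + ½·-3·4² = 8 m; v ends -4 m/s.
4–5 s: v starts -4 m/s; Δx = -4·1 + ½·10·1² = 1 m; v ends 6 m/s.
5–11 s: v starts 6 m/s; Δx = 6·6 + ½·-9·6² = -126 m; v ends -48 m/s.
11–14 s: v starts -48 m/s; Δx = -48·3 + ½·10·3² = -99 m; v ends -18 m/s.
x(14) = 1 + Σ Δx = -215 m.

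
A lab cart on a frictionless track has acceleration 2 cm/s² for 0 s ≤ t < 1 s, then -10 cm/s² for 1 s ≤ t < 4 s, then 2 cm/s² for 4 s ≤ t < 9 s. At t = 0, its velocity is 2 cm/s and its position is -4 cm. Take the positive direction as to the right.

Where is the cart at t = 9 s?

On each constant-a segment, Δv = aΔt and Δx = v₀Δt + ½aΔt²; chain segment to segment.
0–1 s: v starts 2 cm/s; Δx = 2·1 + ½·2·1² = 3 cm; v ends 4 cm/s.
1–4 s: v starts 4 cm/s; Δx = 4·3 + ½·-10·3² = -33 cm; v ends -26 cm/s.
4–9 s: v starts -26 cm/s; Δx = -26·5 + ½·2·5² = -105 cm; v ends -16 cm/s.
x(9) = -4 + Σ Δx = -139 cm.

-139 cm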